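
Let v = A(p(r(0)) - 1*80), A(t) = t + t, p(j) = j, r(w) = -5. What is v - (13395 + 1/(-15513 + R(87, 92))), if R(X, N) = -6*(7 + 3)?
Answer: -211247744/15573 ≈ -13565.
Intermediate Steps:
R(X, N) = -60 (R(X, N) = -6*10 = -60)
A(t) = 2*t
v = -170 (v = 2*(-5 - 1*80) = 2*(-5 - 80) = 2*(-85) = -170)
v - (13395 + 1/(-15513 + R(87, 92))) = -170 - (13395 + 1/(-15513 - 60)) = -170 - (13395 + 1/(-15573)) = -170 - (13395 - 1/15573) = -170 - 1*208600334/15573 = -170 - 208600334/15573 = -211247744/15573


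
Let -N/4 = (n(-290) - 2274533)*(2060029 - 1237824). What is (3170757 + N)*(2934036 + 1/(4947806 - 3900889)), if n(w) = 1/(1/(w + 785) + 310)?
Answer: 3525980804386489911490025568371/160650460567 ≈ 2.1948e+19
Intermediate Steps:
n(w) = 1/(310 + 1/(785 + w)) (n(w) = 1/(1/(785 + w) + 310) = 1/(310 + 1/(785 + w)))
N = 1147894749253312160/153451 (N = -4*((785 - 290)/(243351 + 310*(-290)) - 2274533)*(2060029 - 1237824) = -4*(495/(243351 - 89900) - 2274533)*822205 = -4*(495/153451 - 2274533)*822205 = -(-1396117451552)*822205/153451 = -4*(-286973687313328040/153451) = 1147894749253312160/153451 ≈ 7.4805e+12)
(3170757 + N)*(2934036 + 1/(4947806 - 3900889)) = (3170757 + 1147894749253312160/153451)*(2934036 + 1/(4947806 - 3900889)) = 1147895235809144567*(2934036 + 1/1046917)/153451 = (1147895235809144567/153451)*(3071692167013/1046917) = 3525980804386489911490025568371/160650460567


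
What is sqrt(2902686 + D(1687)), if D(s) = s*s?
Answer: sqrt(5748655) ≈ 2397.6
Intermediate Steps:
D(s) = s**2
sqrt(2902686 + D(1687)) = sqrt(2902686 + 1687**2) = sqrt(2902686 + 2845969) = sqrt(5748655)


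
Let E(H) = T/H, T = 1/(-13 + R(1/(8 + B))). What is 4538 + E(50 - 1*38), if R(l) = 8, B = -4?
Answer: 272279/60 ≈ 4538.0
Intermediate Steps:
T = -⅕ (T = 1/(-13 + 8) = 1/(-5) = -⅕ ≈ -0.20000)
E(H) = -1/(5*H)
4538 + E(50 - 1*38) = 4538 - 1/(5*(50 - 1*38)) = 4538 - 1/(5*(50 - 38)) = 4538 - ⅕/12 = 4538 - ⅕*1/12 = 4538 - 1/60 = 272279/60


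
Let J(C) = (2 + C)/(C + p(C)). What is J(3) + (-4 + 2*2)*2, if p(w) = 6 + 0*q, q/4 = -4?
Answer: 5/9 ≈ 0.55556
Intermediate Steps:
q = -16 (q = 4*(-4) = -16)
p(w) = 6 (p(w) = 6 + 0*(-16) = 6 + 0 = 6)
J(C) = (2 + C)/(6 + C) (J(C) = (2 + C)/(C + 6) = (2 + C)/(6 + C))
J(3) + (-4 + 2*2)*2 = (2 + 3)/(6 + 3) + (-4 + 2*2)*2 = 5/9 + (-4 + 4)*2 = (1/9)*5 + 0*2 = 5/9 + 0 = 5/9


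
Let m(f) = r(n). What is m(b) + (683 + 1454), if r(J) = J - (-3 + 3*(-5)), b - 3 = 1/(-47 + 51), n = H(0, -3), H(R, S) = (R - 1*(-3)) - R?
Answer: 2158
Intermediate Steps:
H(R, S) = 3 (H(R, S) = (R + 3) - R = (3 + R) - R = 3)
n = 3
b = 13/4 (b = 3 + 1/(-47 + 51) = 3 + 1/4 = 13/4 ≈ 3.2500)
r(J) = 18 + J (r(J) = J - (-3 - 15) = J - 1*(-18) = J + 18 = 18 + J)
m(f) = 21 (m(f) = 18 + 3 = 21)
m(b) + (683 + 1454) = 21 + (683 + 1454) = 21 + 2137 = 2158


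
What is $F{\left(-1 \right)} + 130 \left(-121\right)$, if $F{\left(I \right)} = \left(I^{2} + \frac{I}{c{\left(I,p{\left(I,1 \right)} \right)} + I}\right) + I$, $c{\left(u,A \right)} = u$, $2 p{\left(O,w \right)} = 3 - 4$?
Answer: $- \frac{31459}{2} \approx -15730.0$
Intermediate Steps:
$p{\left(O,w \right)} = - \frac{1}{2}$ ($p{\left(O,w \right)} = \frac{3 - 4}{2} = \frac{1}{2} \left(-1\right) = - \frac{1}{2}$)
$F{\left(I \right)} = \frac{1}{2} + I + I^{2}$ ($F{\left(I \right)} = \left(I^{2} + \frac{I}{I + I}\right) + I = \left(I^{2} + \frac{I}{2 I}\right) + I = \left(I^{2} + \frac{1}{2 I} I\right) + I = \left(I^{2} + \frac{1}{2}\right) + I = \left(\frac{1}{2} + I^{2}\right) + I = \frac{1}{2} + I + I^{2}$)
$F{\left(-1 \right)} + 130 \left(-121\right) = \left(\frac{1}{2} - 1 + \left(-1\right)^{2}\right) + 130 \left(-121\right) = \left(\frac{1}{2} - 1 + 1\right) - 15730 = \frac{1}{2} - 15730 = - \frac{31459}{2}$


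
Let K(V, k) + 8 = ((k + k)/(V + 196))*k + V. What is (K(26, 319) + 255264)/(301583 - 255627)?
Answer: 28438063/5101116 ≈ 5.5749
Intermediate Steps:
K(V, k) = -8 + V + 2*k²/(196 + V) (K(V, k) = -8 + (((k + k)/(V + 196))*k + V) = -8 + (((2*k)/(196 + V))*k + V) = -8 + ((2*k/(196 + V))*k + V) = -8 + (2*k²/(196 + V) + V) = -8 + (V + 2*k²/(196 + V)) = -8 + V + 2*k²/(196 + V))
(K(26, 319) + 255264)/(301583 - 255627) = ((-1568 + 26² + 2*319² + 188*26)/(196 + 26) + 255264)/(301583 - 255627) = ((-1568 + 676 + 2*101761 + 4888)/222 + 255264)/45956 = ((-1568 + 676 + 203522 + 4888)/222 + 255264)*(1/45956) = ((1/222)*207518 + 255264)*(1/45956) = (103759/111 + 255264)*(1/45956) = (28438063/111)*(1/45956) = 28438063/5101116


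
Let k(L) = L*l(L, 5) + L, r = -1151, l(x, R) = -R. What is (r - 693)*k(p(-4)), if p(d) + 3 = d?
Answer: -51632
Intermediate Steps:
p(d) = -3 + d
k(L) = -4*L (k(L) = L*(-1*5) + L = L*(-5) + L = -5*L + L = -4*L)
(r - 693)*k(p(-4)) = (-1151 - 693)*(-4*(-3 - 4)) = -(-7376)*(-7) = -1844*28 = -51632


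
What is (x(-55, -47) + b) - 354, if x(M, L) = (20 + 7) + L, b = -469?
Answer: -843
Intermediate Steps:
x(M, L) = 27 + L
(x(-55, -47) + b) - 354 = ((27 - 47) - 469) - 354 = (-20 - 469) - 354 = -489 - 354 = -843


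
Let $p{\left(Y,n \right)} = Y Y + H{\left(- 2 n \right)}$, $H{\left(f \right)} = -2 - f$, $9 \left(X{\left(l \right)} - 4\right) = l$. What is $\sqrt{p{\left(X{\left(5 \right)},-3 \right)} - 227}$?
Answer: $\frac{i \sqrt{17354}}{9} \approx 14.637 i$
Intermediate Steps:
$X{\left(l \right)} = 4 + \frac{l}{9}$
$p{\left(Y,n \right)} = -2 + Y^{2} + 2 n$ ($p{\left(Y,n \right)} = Y Y - \left(2 - 2 n\right) = Y^{2} + \left(-2 + 2 n\right) = -2 + Y^{2} + 2 n$)
$\sqrt{p{\left(X{\left(5 \right)},-3 \right)} - 227} = \sqrt{\left(-2 + \left(4 + \frac{1}{9} \cdot 5\right)^{2} + 2 \left(-3\right)\right) - 227} = \sqrt{\left(-2 + \left(4 + \frac{5}{9}\right)^{2} - 6\right) - 227} = \sqrt{\left(-2 + \left(\frac{41}{9}\right)^{2} - 6\right) - 227} = \sqrt{\left(-2 + \frac{1681}{81} - 6\right) - 227} = \sqrt{\frac{1033}{81} - 227} = \sqrt{- \frac{17354}{81}} = \frac{i \sqrt{17354}}{9}$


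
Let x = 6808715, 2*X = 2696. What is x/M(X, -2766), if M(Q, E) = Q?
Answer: 6808715/1348 ≈ 5051.0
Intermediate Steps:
X = 1348 (X = (½)*2696 = 1348)
x/M(X, -2766) = 6808715/1348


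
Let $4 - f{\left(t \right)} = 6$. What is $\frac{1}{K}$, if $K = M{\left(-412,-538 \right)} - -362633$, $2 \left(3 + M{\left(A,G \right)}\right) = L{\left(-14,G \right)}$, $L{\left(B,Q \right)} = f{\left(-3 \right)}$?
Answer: $\frac{1}{362629} \approx 2.7576 \cdot 10^{-6}$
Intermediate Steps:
$f{\left(t \right)} = -2$ ($f{\left(t \right)} = 4 - 6 = -2$)
$L{\left(B,Q \right)} = -2$
$M{\left(A,G \right)} = -4$ ($M{\left(A,G \right)} = -3 + \frac{1}{2} \left(-2\right) = -3 - 1 = -4$)
$K = 362629$ ($K = -4 - -362633 = -4 + 362633 = 362629$)
$\frac{1}{K} = \frac{1}{362629}$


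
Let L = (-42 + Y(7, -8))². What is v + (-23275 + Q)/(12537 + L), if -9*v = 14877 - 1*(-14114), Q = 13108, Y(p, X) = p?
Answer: -399065645/123858 ≈ -3222.0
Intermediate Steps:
v = -28991/9 (v = -(14877 - 1*(-14114))/9 = -(14877 + 14114)/9 = -⅑*28991 = -28991/9 ≈ -3221.2)
L = 1225 (L = (-42 + 7)² = (-35)² = 1225)
v + (-23275 + Q)/(12537 + L) = -28991/9 + (-23275 + 13108)/(12537 + 1225) = -28991/9 - 10167/13762 = -399065645/123858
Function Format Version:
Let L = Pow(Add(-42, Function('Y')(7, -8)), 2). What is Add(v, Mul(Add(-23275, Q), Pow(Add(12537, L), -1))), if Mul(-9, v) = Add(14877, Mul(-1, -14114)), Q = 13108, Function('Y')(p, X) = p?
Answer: Rational(-399065645, 123858) ≈ -3222.0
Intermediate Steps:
v = Rational(-28991, 9) (v = Mul(Rational(-1, 9), Add(14877, Mul(-1, -14114))) = Mul(Rational(-1, 9), Add(14877, 14114)) = Mul(Rational(-1, 9), 28991) = Rational(-28991, 9) ≈ -3221.2)
L = 1225 (L = Pow(Add(-42, 7), 2) = Pow(-35, 2) = 1225)
Add(v, Mul(Add(-23275, Q), Pow(Add(12537, L), -1))) = Add(Rational(-28991, 9), Mul(Add(-23275, 13108), Pow(Add(12537, 1225), -1))) = Add(Rational(-28991, 9), Mul(-10167, Pow(13762, -1))) = Add(Rational(-28991, 9), Mul(-10167, Rational(1, 13762))) = Add(Rational(-28991, 9), Rational(-10167, 13762)) = Rational(-399065645, 123858)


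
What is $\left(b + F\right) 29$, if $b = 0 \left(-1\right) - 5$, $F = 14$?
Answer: $261$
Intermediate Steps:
$b = -5$ ($b = 0 - 5 = -5$)
$\left(b + F\right) 29 = \left(-5 + 14\right) 29 = 9 \cdot 29 = 261$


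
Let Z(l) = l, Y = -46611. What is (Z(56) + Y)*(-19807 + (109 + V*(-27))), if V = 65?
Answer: 998744415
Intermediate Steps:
(Z(56) + Y)*(-19807 + (109 + V*(-27))) = (56 - 46611)*(-19807 + (109 + 65*(-27))) = -46555*(-19807 + (109 - 1755)) = -46555*(-19807 - 1646) = -46555*(-21453) = 998744415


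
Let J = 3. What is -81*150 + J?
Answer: -12147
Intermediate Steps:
-81*150 + J = -81*150 + 3 = -12150 + 3 = -12147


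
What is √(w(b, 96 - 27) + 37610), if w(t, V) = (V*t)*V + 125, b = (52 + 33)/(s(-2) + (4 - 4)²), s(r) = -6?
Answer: 5*I*√4754/2 ≈ 172.37*I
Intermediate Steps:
b = -85/6 (b = (52 + 33)/(-6 + (4 - 4)²) = 85/(-6 + 0²) = 85/(-6 + 0) = 85/(-6) = 85*(-⅙) = -85/6 ≈ -14.167)
w(t, V) = 125 + t*V² (w(t, V) = t*V² + 125 = 125 + t*V²)
√(w(b, 96 - 27) + 37610) = √((125 - 85*(96 - 27)²/6) + 37610) = √((125 - 85/6*69²) + 37610) = √((125 - 85/6*4761) + 37610) = √((125 - 134895/2) + 37610) = √(-134645/2 + 37610) = √(-59425/2) = 5*I*√4754/2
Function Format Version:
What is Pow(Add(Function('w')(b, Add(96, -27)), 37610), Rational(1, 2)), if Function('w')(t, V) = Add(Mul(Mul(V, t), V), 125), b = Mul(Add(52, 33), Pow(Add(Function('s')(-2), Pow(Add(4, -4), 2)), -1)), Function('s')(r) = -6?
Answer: Mul(Rational(5, 2), I, Pow(4754, Rational(1, 2))) ≈ Mul(172.37, I)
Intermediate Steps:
b = Rational(-85, 6) (b = Mul(Add(52, 33), Pow(Add(-6, Pow(Add(4, -4), 2)), -1)) = Mul(85, Pow(Add(-6, Pow(0, 2)), -1)) = Mul(85, Pow(Add(-6, 0), -1)) = Mul(85, Pow(-6, -1)) = Mul(85, Rational(-1, 6)) = Rational(-85, 6) ≈ -14.167)
Function('w')(t, V) = Add(125, Mul(t, Pow(V, 2))) (Function('w')(t, V) = Add(Mul(t, Pow(V, 2)), 125) = Add(125, Mul(t, Pow(V, 2))))
Pow(Add(Function('w')(b, Add(96, -27)), 37610), Rational(1, 2)) = Pow(Add(Add(125, Mul(Rational(-85, 6), Pow(Add(96, -27), 2))), 37610), Rational(1, 2)) = Pow(Add(Add(125, Mul(Rational(-85, 6), Pow(69, 2))), 37610), Rational(1, 2)) = Pow(Add(Add(125, Mul(Rational(-85, 6), 4761)), 37610), Rational(1, 2)) = Pow(Add(Add(125, Rational(-134895, 2)), 37610), Rational(1, 2)) = Pow(Add(Rational(-134645, 2), 37610), Rational(1, 2)) = Pow(Rational(-59425, 2), Rational(1, 2)) = Mul(Rational(5, 2), I, Pow(4754, Rational(1, 2)))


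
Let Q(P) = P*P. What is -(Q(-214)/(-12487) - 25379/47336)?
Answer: 2484707029/591084632 ≈ 4.2036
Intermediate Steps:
Q(P) = P**2
-(Q(-214)/(-12487) - 25379/47336) = -((-214)**2/(-12487) - 25379/47336) = -(45796*(-1/12487) - 25379*1/47336) = -(-45796/12487 - 25379/47336) = -1*(-2484707029/591084632) = 2484707029/591084632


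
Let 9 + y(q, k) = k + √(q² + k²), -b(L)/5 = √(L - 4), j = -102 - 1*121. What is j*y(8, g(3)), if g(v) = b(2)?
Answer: 2007 - 223*√14 + 1115*I*√2 ≈ 1172.6 + 1576.8*I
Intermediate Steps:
j = -223 (j = -102 - 121 = -223)
b(L) = -5*√(-4 + L) (b(L) = -5*√(L - 4) = -5*√(-4 + L))
g(v) = -5*I*√2 (g(v) = -5*√(-4 + 2) = -5*I*√2)
y(q, k) = -9 + k + √(k² + q²) (y(q, k) = -9 + (k + √(q² + k²)) = -9 + (k + √(k² + q²)) = -9 + k + √(k² + q²))
j*y(8, g(3)) = -223*(-9 - 5*I*√2 + √((-5*I*√2)² + 8²)) = -223*(-9 - 5*I*√2 + √(-50 + 64)) = -223*(-9 - 5*I*√2 + √14) = -223*(-9 + √14 - 5*I*√2) = 2007 - 223*√14 + 1115*I*√2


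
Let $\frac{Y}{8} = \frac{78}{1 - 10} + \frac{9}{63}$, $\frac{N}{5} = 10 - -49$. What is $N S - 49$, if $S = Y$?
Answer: $- \frac{423469}{21} \approx -20165.0$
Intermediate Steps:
$N = 295$ ($N = 5 \left(10 - -49\right) = 5 \left(10 + 49\right) = 5 \cdot 59 = 295$)
$Y = - \frac{1432}{21}$ ($Y = 8 \left(\frac{78}{1 - 10} + \frac{9}{63}\right) = 8 \left(\frac{78}{1 - 10} + 9 \cdot \frac{1}{63}\right) = 8 \left(\frac{78}{-9} + \frac{1}{7}\right) = 8 \left(78 \left(- \frac{1}{9}\right) + \frac{1}{7}\right) = 8 \left(- \frac{26}{3} + \frac{1}{7}\right) = 8 \left(- \frac{179}{21}\right) = - \frac{1432}{21} \approx -68.19$)
$S = - \frac{1432}{21} \approx -68.19$
$N S - 49 = 295 \left(- \frac{1432}{21}\right) - 49 = - \frac{422440}{21} - 49 = - \frac{423469}{21}$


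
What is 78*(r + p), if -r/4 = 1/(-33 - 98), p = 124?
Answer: 1267344/131 ≈ 9674.4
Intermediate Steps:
r = 4/131 (r = -4/(-33 - 98) = -4/(-131) = -4*(-1/131) = 4/131 ≈ 0.030534)
78*(r + p) = 78*(4/131 + 124) = 78*(16248/131) = 1267344/131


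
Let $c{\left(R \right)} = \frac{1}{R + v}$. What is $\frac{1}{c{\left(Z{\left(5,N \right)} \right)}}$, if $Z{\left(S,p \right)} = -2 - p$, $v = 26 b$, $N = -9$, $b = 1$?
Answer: $33$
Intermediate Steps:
$v = 26$ ($v = 26 \cdot 1 = 26$)
$c{\left(R \right)} = \frac{1}{26 + R}$ ($c{\left(R \right)} = \frac{1}{R + 26} = \frac{1}{26 + R}$)
$\frac{1}{c{\left(Z{\left(5,N \right)} \right)}} = \frac{1}{\frac{1}{26 - -7}} = \frac{1}{\frac{1}{26 + \left(-2 + 9\right)}} = \frac{1}{\frac{1}{26 + 7}} = \frac{1}{\frac{1}{33}} = 33$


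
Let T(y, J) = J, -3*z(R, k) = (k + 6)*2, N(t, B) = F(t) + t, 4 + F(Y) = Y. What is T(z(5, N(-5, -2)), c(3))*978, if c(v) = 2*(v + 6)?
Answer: 17604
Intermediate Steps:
F(Y) = -4 + Y
c(v) = 12 + 2*v (c(v) = 2*(6 + v) = 12 + 2*v)
N(t, B) = -4 + 2*t (N(t, B) = (-4 + t) + t = -4 + 2*t)
z(R, k) = -4 - 2*k/3 (z(R, k) = -(k + 6)*2/3 = -(6 + k)*2/3 = -(12 + 2*k)/3 = -4 - 2*k/3)
T(z(5, N(-5, -2)), c(3))*978 = (12 + 2*3)*978 = (12 + 6)*978 = 18*978 = 17604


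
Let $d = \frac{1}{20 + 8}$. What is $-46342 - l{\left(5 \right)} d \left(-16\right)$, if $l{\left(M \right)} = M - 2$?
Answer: $- \frac{324382}{7} \approx -46340.0$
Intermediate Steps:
$l{\left(M \right)} = -2 + M$ ($l{\left(M \right)} = M - 2 = -2 + M$)
$d = \frac{1}{28} \approx 0.035714$
$-46342 - l{\left(5 \right)} d \left(-16\right) = -46342 - \left(-2 + 5\right) \frac{1}{28} \left(-16\right) = -46342 - 3 \cdot \frac{1}{28} \left(-16\right) = -46342 - \frac{3}{28} \left(-16\right) = -46342 - - \frac{12}{7} = -46342 + \frac{12}{7} = - \frac{324382}{7}$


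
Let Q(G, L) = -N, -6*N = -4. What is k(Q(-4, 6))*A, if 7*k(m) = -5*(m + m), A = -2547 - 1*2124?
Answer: -31140/7 ≈ -4448.6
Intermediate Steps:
N = 2/3 (N = -1/6*(-4) = 2/3 ≈ 0.66667)
Q(G, L) = -2/3 (Q(G, L) = -1*2/3 = -2/3)
A = -4671 (A = -2547 - 2124 = -4671)
k(m) = -10*m/7 (k(m) = (-5*(m + m))/7 = (-10*m)/7 = -10*m/7)
k(Q(-4, 6))*A = -10/7*(-2/3)*(-4671) = (20/21)*(-4671) = -31140/7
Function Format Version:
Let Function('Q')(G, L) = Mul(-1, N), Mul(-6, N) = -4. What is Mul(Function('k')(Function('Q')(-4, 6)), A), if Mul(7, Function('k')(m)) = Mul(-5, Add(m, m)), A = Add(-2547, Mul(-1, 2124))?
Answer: Rational(-31140, 7) ≈ -4448.6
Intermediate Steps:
N = Rational(2, 3) (N = Mul(Rational(-1, 6), -4) = Rational(2, 3) ≈ 0.66667)
Function('Q')(G, L) = Rational(-2, 3) (Function('Q')(G, L) = Mul(-1, Rational(2, 3)) = Rational(-2, 3))
A = -4671 (A = Add(-2547, -2124) = -4671)
Function('k')(m) = Mul(Rational(-10, 7), m) (Function('k')(m) = Mul(Rational(1, 7), Mul(-5, Add(m, m))) = Mul(Rational(1, 7), Mul(-5, Mul(2, m))) = Mul(Rational(1, 7), Mul(-10, m)) = Mul(Rational(-10, 7), m))
Mul(Function('k')(Function('Q')(-4, 6)), A) = Mul(Mul(Rational(-10, 7), Rational(-2, 3)), -4671) = Mul(Rational(20, 21), -4671) = Rational(-31140, 7)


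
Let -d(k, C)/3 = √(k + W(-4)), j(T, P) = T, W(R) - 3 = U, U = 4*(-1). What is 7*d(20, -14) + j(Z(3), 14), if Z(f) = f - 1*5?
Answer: -2 - 21*√19 ≈ -93.537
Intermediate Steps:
Z(f) = -5 + f (Z(f) = f - 5 = -5 + f)
U = -4
W(R) = -1 (W(R) = 3 - 4 = -1)
d(k, C) = -3*√(-1 + k) (d(k, C) = -3*√(k - 1) = -3*√(-1 + k))
7*d(20, -14) + j(Z(3), 14) = 7*(-3*√(-1 + 20)) + (-5 + 3) = 7*(-3*√19) - 2 = -21*√19 - 2 = -2 - 21*√19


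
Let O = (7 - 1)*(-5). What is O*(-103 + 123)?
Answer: -600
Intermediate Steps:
O = -30 (O = 6*(-5) = -30)
O*(-103 + 123) = -30*(-103 + 123) = -30*20 = -600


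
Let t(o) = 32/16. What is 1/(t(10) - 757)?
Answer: -1/755 ≈ -0.0013245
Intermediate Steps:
t(o) = 2 (t(o) = 32*(1/16) = 2)
1/(t(10) - 757) = 1/(2 - 757) = 1/(-755) = -1/755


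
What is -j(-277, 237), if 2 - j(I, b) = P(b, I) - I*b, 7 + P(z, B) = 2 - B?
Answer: 65919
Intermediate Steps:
P(z, B) = -5 - B (P(z, B) = -7 + (2 - B) = -5 - B)
j(I, b) = 7 + I + I*b (j(I, b) = 2 - ((-5 - I) - I*b) = 2 - (-5 - I - I*b) = 2 + (5 + I + I*b) = 7 + I + I*b)
-j(-277, 237) = -(7 - 277 - 277*237) = -(7 - 277 - 65649) = -1*(-65919) = 65919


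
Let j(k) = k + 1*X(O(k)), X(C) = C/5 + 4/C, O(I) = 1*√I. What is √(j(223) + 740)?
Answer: 3*√(133025075 + 30105*√223)/1115 ≈ 31.085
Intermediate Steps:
O(I) = √I
X(C) = 4/C + C/5 (X(C) = C*(⅕) + 4/C = C/5 + 4/C = 4/C + C/5)
j(k) = k + 4/√k + √k/5 (j(k) = k + 1*(4/(√k) + √k/5) = k + 1*(4/√k + √k/5) = k + (4/√k + √k/5) = k + 4/√k + √k/5)
√(j(223) + 740) = √((4 + 223^(3/2) + (⅕)*223)/√223 + 740) = √((√223/223)*(4 + 223*√223 + 223/5) + 740) = √((√223/223)*(243/5 + 223*√223) + 740) = √(√223*(243/5 + 223*√223)/223 + 740) = √(740 + √223*(243/5 + 223*√223)/223)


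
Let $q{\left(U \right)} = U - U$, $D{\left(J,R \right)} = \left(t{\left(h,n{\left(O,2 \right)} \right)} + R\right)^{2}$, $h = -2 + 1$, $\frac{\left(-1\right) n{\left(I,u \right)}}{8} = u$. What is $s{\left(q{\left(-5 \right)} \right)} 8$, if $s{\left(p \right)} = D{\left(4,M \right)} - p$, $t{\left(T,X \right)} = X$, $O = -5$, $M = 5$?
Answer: $968$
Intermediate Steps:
$n{\left(I,u \right)} = - 8 u$
$h = -1$
$D{\left(J,R \right)} = \left(-16 + R\right)^{2}$ ($D{\left(J,R \right)} = \left(\left(-8\right) 2 + R\right)^{2} = \left(-16 + R\right)^{2}$)
$q{\left(U \right)} = 0$
$s{\left(p \right)} = 121 - p$ ($s{\left(p \right)} = \left(-16 + 5\right)^{2} - p = \left(-11\right)^{2} - p = 121 - p$)
$s{\left(q{\left(-5 \right)} \right)} 8 = \left(121 - 0\right) 8 = \left(121 + 0\right) 8 = 121 \cdot 8 = 968$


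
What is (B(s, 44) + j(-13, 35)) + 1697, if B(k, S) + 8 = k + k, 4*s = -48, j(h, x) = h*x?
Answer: 1210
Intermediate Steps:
s = -12 (s = (1/4)*(-48) = -12)
B(k, S) = -8 + 2*k (B(k, S) = -8 + (k + k) = -8 + 2*k)
(B(s, 44) + j(-13, 35)) + 1697 = ((-8 + 2*(-12)) - 13*35) + 1697 = ((-8 - 24) - 455) + 1697 = (-32 - 455) + 1697 = -487 + 1697 = 1210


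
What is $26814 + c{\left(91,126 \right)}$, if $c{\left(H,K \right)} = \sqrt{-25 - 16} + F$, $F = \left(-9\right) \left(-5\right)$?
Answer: $26859 + i \sqrt{41} \approx 26859.0 + 6.4031 i$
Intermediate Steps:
$F = 45$
$c{\left(H,K \right)} = 45 + i \sqrt{41}$ ($c{\left(H,K \right)} = \sqrt{-25 - 16} + 45 = \sqrt{-41} + 45 = i \sqrt{41} + 45 = 45 + i \sqrt{41}$)
$26814 + c{\left(91,126 \right)} = 26814 + \left(45 + i \sqrt{41}\right) = 26859 + i \sqrt{41}$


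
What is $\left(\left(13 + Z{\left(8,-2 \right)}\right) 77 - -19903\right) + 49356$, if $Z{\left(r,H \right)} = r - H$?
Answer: $71030$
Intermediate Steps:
$\left(\left(13 + Z{\left(8,-2 \right)}\right) 77 - -19903\right) + 49356 = \left(\left(13 + \left(8 - -2\right)\right) 77 - -19903\right) + 49356 = \left(\left(13 + \left(8 + 2\right)\right) 77 + 19903\right) + 49356 = \left(\left(13 + 10\right) 77 + 19903\right) + 49356 = \left(23 \cdot 77 + 19903\right) + 49356 = \left(1771 + 19903\right) + 49356 = 21674 + 49356 = 71030$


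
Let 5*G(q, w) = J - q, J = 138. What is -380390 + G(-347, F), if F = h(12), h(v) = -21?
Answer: -380293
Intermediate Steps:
F = -21
G(q, w) = 138/5 - q/5 (G(q, w) = (138 - q)/5 = 138/5 - q/5)
-380390 + G(-347, F) = -380390 + (138/5 - ⅕*(-347)) = -380390 + (138/5 + 347/5) = -380390 + 97 = -380293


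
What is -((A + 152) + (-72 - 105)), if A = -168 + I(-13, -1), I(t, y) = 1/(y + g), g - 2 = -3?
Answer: 387/2 ≈ 193.50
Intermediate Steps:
g = -1 (g = 2 - 3 = -1)
I(t, y) = 1/(-1 + y) (I(t, y) = 1/(y - 1) = 1/(-1 + y))
A = -337/2 (A = -168 + 1/(-1 - 1) = -168 + 1/(-2) = -168 - ½ = -337/2 ≈ -168.50)
-((A + 152) + (-72 - 105)) = -((-337/2 + 152) + (-72 - 105)) = -(-33/2 - 177) = -1*(-387/2) = 387/2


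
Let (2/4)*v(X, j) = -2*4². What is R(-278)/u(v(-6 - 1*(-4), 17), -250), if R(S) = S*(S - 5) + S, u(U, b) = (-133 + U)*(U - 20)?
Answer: 6533/1379 ≈ 4.7375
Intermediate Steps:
v(X, j) = -64 (v(X, j) = 2*(-2*4²) = 2*(-2*16) = 2*(-32) = -64)
u(U, b) = (-133 + U)*(-20 + U)
R(S) = S + S*(-5 + S) (R(S) = S*(-5 + S) + S = S + S*(-5 + S))
R(-278)/u(v(-6 - 1*(-4), 17), -250) = (-278*(-4 - 278))/(2660 + (-64)² - 153*(-64)) = (-278*(-282))/(2660 + 4096 + 9792) = 78396/16548 = 78396*(1/16548) = 6533/1379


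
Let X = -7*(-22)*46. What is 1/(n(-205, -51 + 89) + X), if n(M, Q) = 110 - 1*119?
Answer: 1/7075 ≈ 0.00014134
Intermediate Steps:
n(M, Q) = -9 (n(M, Q) = 110 - 119 = -9)
X = 7084 (X = 154*46 = 7084)
1/(n(-205, -51 + 89) + X) = 1/(-9 + 7084) = 1/7075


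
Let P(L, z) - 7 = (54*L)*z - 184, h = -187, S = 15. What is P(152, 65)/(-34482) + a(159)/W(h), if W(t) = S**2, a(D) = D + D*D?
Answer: 16827109/172410 ≈ 97.599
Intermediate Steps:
a(D) = D + D**2
W(t) = 225 (W(t) = 15**2 = 225)
P(L, z) = -177 + 54*L*z (P(L, z) = 7 + ((54*L)*z - 184) = 7 + (54*L*z - 184) = 7 + (-184 + 54*L*z) = -177 + 54*L*z)
P(152, 65)/(-34482) + a(159)/W(h) = (-177 + 54*152*65)/(-34482) + (159*(1 + 159))/225 = (-177 + 533520)*(-1/34482) + (159*160)*(1/225) = 533343*(-1/34482) + 25440*(1/225) = -177781/11494 + 1696/15 = 16827109/172410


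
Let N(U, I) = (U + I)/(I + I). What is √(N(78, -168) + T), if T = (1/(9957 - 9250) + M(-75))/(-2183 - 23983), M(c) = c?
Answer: √7563158725458/5285532 ≈ 0.52031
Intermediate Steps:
N(U, I) = (I + U)/(2*I) (N(U, I) = (I + U)/((2*I)) = (I + U)*(1/(2*I)) = (I + U)/(2*I))
T = 26512/9249681 (T = (1/(9957 - 9250) - 75)/(-2183 - 23983) = (1/707 - 75)/(-26166) = (1/707 - 75)*(-1/26166) = -53024/707*(-1/26166) = 26512/9249681 ≈ 0.0028663)
√(N(78, -168) + T) = √((½)*(-168 + 78)/(-168) + 26512/9249681) = √((½)*(-1/168)*(-90) + 26512/9249681) = √(15/56 + 26512/9249681) = √(20032841/73997448) = √7563158725458/5285532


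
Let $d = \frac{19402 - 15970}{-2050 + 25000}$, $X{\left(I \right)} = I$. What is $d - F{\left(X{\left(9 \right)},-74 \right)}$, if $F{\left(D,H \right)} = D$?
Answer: $- \frac{33853}{3825} \approx -8.8505$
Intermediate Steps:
$d = \frac{572}{3825}$ ($d = \frac{3432}{22950} = 3432 \cdot \frac{1}{22950} = \frac{572}{3825} \approx 0.14954$)
$d - F{\left(X{\left(9 \right)},-74 \right)} = \frac{572}{3825} - 9 = - \frac{33853}{3825}$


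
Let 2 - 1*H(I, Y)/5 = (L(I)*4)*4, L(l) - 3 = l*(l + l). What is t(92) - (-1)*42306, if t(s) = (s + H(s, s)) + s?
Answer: -1311980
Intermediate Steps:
L(l) = 3 + 2*l**2 (L(l) = 3 + l*(l + l) = 3 + l*(2*l) = 3 + 2*l**2)
H(I, Y) = -230 - 160*I**2 (H(I, Y) = 10 - 5*(3 + 2*I**2)*4*4 = 10 - 5*(12 + 8*I**2)*4 = 10 - 5*(48 + 32*I**2) = 10 + (-240 - 160*I**2) = -230 - 160*I**2)
t(s) = -230 - 160*s**2 + 2*s (t(s) = (s + (-230 - 160*s**2)) + s = (-230 + s - 160*s**2) + s = -230 - 160*s**2 + 2*s)
t(92) - (-1)*42306 = (-230 - 160*92**2 + 2*92) - (-1)*42306 = (-230 - 160*8464 + 184) - 1*(-42306) = (-230 - 1354240 + 184) + 42306 = -1354286 + 42306 = -1311980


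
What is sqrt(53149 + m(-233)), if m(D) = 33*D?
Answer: 2*sqrt(11365) ≈ 213.21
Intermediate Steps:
sqrt(53149 + m(-233)) = sqrt(53149 + 33*(-233)) = sqrt(53149 - 7689) = sqrt(45460) = 2*sqrt(11365)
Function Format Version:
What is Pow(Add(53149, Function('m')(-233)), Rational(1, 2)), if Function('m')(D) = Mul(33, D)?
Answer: Mul(2, Pow(11365, Rational(1, 2))) ≈ 213.21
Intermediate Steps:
Pow(Add(53149, Function('m')(-233)), Rational(1, 2)) = Pow(Add(53149, Mul(33, -233)), Rational(1, 2)) = Pow(Add(53149, -7689), Rational(1, 2)) = Pow(45460, Rational(1, 2)) = Mul(2, Pow(11365, Rational(1, 2)))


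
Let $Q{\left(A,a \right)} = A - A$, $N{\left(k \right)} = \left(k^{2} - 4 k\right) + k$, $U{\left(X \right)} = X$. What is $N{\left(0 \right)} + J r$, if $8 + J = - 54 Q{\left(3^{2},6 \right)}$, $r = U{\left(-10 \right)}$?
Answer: $80$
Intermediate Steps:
$N{\left(k \right)} = k^{2} - 3 k$
$r = -10$
$Q{\left(A,a \right)} = 0$
$J = -8$ ($J = -8 - 0 = -8 + 0 = -8$)
$N{\left(0 \right)} + J r = 0 \left(-3 + 0\right) - -80 = 0 \left(-3\right) + 80 = 0 + 80 = 80$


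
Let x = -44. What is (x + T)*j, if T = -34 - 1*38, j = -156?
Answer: 18096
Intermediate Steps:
T = -72 (T = -34 - 38 = -72)
(x + T)*j = (-44 - 72)*(-156) = -116*(-156) = 18096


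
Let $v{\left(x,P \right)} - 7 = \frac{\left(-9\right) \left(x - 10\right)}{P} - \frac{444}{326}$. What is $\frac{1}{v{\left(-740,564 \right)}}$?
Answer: $\frac{15322}{269761} \approx 0.056798$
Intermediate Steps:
$v{\left(x,P \right)} = \frac{919}{163} + \frac{90 - 9 x}{P}$ ($v{\left(x,P \right)} = 7 + \left(\frac{\left(-9\right) \left(x - 10\right)}{P} - \frac{444}{326}\right) = 7 + \left(\frac{\left(-9\right) \left(-10 + x\right)}{P} - \frac{222}{163}\right) = 7 - \left(\frac{222}{163} - \frac{90 - 9 x}{P}\right) = \frac{919}{163} + \frac{90 - 9 x}{P}$)
$\frac{1}{v{\left(-740,564 \right)}} = \frac{1}{\frac{1}{163} \cdot \frac{1}{564} \left(14670 - -1085580 + 919 \cdot 564\right)} = \frac{1}{\frac{1}{163} \cdot \frac{1}{564} \left(14670 + 1085580 + 518316\right)} = \frac{1}{\frac{1}{163} \cdot \frac{1}{564} \cdot 1618566} = \frac{1}{\frac{269761}{15322}} = \frac{15322}{269761}$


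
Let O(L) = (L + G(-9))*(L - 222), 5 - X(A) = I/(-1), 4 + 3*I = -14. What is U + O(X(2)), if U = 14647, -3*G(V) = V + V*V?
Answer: 20222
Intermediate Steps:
I = -6 (I = -4/3 + (⅓)*(-14) = -4/3 - 14/3 = -6)
G(V) = -V/3 - V²/3 (G(V) = -(V + V*V)/3 = -(V + V²)/3 = -V/3 - V²/3)
X(A) = -1 (X(A) = 5 - (-6)/(-1) = 5 - (-6)*(-1) = 5 - 1*6 = 5 - 6 = -1)
O(L) = (-222 + L)*(-24 + L) (O(L) = (L - ⅓*(-9)*(1 - 9))*(L - 222) = (L - ⅓*(-9)*(-8))*(-222 + L) = (L - 24)*(-222 + L) = (-24 + L)*(-222 + L) = (-222 + L)*(-24 + L))
U + O(X(2)) = 14647 + (5328 + (-1)² - 246*(-1)) = 14647 + (5328 + 1 + 246) = 14647 + 5575 = 20222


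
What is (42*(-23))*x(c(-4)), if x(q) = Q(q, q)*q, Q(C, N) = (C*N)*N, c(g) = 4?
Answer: -247296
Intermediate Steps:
Q(C, N) = C*N²
x(q) = q⁴ (x(q) = (q*q²)*q = q³*q = q⁴)
(42*(-23))*x(c(-4)) = (42*(-23))*4⁴ = -966*256 = -247296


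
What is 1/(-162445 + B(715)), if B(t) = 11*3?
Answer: -1/162412 ≈ -6.1572e-6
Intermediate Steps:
B(t) = 33
1/(-162445 + B(715)) = 1/(-162445 + 33) = 1/(-162412) = -1/162412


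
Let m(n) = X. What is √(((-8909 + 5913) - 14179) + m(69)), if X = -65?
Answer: 2*I*√4310 ≈ 131.3*I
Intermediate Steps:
m(n) = -65
√(((-8909 + 5913) - 14179) + m(69)) = √(((-8909 + 5913) - 14179) - 65) = √((-2996 - 14179) - 65) = √(-17175 - 65) = √(-17240) = 2*I*√4310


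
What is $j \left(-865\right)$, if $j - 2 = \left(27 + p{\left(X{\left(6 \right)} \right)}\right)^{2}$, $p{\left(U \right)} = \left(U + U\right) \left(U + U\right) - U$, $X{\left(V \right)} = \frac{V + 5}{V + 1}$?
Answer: $- \frac{2593012230}{2401} \approx -1.08 \cdot 10^{6}$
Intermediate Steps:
$X{\left(V \right)} = \frac{5 + V}{1 + V}$
$p{\left(U \right)} = - U + 4 U^{2}$ ($p{\left(U \right)} = 2 U 2 U - U = 4 U^{2} - U = - U + 4 U^{2}$)
$j = \frac{2997702}{2401}$ ($j = 2 + \left(27 + \frac{5 + 6}{1 + 6} \left(-1 + 4 \frac{5 + 6}{1 + 6}\right)\right)^{2} = 2 + \left(27 + \frac{1}{7} \cdot 11 \left(-1 + 4 \cdot \frac{1}{7} \cdot 11\right)\right)^{2} = 2 + \left(27 + \frac{11 \left(-1 + 4 \cdot \frac{11}{7}\right)}{7}\right)^{2} = 2 + \left(27 + \frac{11 \left(-1 + \frac{44}{7}\right)}{7}\right)^{2} = 2 + \left(27 + \frac{11}{7} \cdot \frac{37}{7}\right)^{2} = 2 + \left(27 + \frac{407}{49}\right)^{2} = 2 + \left(\frac{1730}{49}\right)^{2} = 2 + \frac{2992900}{2401} = \frac{2997702}{2401} \approx 1248.5$)
$j \left(-865\right) = \frac{2997702}{2401} \left(-865\right) = - \frac{2593012230}{2401}$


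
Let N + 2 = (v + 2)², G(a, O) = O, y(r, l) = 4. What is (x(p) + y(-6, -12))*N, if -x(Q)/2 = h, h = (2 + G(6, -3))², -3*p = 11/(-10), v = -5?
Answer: 14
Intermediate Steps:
p = 11/30 (p = -11/(3*(-10)) = -11*(-1)/(3*10) = -⅓*(-11/10) = 11/30 ≈ 0.36667)
N = 7 (N = -2 + (-5 + 2)² = -2 + (-3)² = -2 + 9 = 7)
h = 1 (h = (2 - 3)² = (-1)² = 1)
x(Q) = -2 (x(Q) = -2*1 = -2)
(x(p) + y(-6, -12))*N = (-2 + 4)*7 = 2*7 = 14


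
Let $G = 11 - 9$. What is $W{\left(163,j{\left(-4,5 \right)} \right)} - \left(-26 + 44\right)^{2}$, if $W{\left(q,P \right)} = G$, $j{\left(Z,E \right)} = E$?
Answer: $-322$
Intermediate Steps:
$G = 2$ ($G = 11 - 9 = 2$)
$W{\left(q,P \right)} = 2$
$W{\left(163,j{\left(-4,5 \right)} \right)} - \left(-26 + 44\right)^{2} = 2 - \left(-26 + 44\right)^{2} = 2 - 18^{2} = 2 - 324 = -322$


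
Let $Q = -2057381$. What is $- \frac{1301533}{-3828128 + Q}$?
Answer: $\frac{1301533}{5885509} \approx 0.22114$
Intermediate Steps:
$- \frac{1301533}{-3828128 + Q} = - \frac{1301533}{-3828128 - 2057381} = - \frac{1301533}{-5885509} = \left(-1301533\right) \left(- \frac{1}{5885509}\right) = \frac{1301533}{5885509}$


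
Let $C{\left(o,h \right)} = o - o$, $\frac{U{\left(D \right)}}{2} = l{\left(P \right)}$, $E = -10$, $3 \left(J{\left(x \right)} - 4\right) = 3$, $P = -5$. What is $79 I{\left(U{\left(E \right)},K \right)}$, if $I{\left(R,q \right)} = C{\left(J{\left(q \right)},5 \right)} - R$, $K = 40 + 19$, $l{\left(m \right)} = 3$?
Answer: $-474$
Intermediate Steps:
$J{\left(x \right)} = 5$ ($J{\left(x \right)} = 4 + \frac{1}{3} \cdot 3 = 4 + 1 = 5$)
$U{\left(D \right)} = 6$ ($U{\left(D \right)} = 2 \cdot 3 = 6$)
$C{\left(o,h \right)} = 0$
$K = 59$
$I{\left(R,q \right)} = - R$ ($I{\left(R,q \right)} = 0 - R = - R$)
$79 I{\left(U{\left(E \right)},K \right)} = 79 \left(\left(-1\right) 6\right) = 79 \left(-6\right) = -474$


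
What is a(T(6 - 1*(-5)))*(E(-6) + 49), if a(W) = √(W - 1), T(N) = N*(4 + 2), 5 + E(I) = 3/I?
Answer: 87*√65/2 ≈ 350.71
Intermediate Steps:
E(I) = -5 + 3/I
T(N) = 6*N (T(N) = N*6 = 6*N)
a(W) = √(-1 + W)
a(T(6 - 1*(-5)))*(E(-6) + 49) = √(-1 + 6*(6 - 1*(-5)))*((-5 + 3/(-6)) + 49) = √(-1 + 6*(6 + 5))*((-5 + 3*(-⅙)) + 49) = √(-1 + 6*11)*((-5 - ½) + 49) = √(-1 + 66)*(-11/2 + 49) = √65*(87/2) = 87*√65/2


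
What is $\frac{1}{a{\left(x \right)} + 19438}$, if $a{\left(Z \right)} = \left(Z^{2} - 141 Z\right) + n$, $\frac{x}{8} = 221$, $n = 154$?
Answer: $\frac{1}{2896128} \approx 3.4529 \cdot 10^{-7}$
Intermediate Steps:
$x = 1768$ ($x = 8 \cdot 221 = 1768$)
$a{\left(Z \right)} = 154 + Z^{2} - 141 Z$ ($a{\left(Z \right)} = \left(Z^{2} - 141 Z\right) + 154 = 154 + Z^{2} - 141 Z$)
$\frac{1}{a{\left(x \right)} + 19438} = \frac{1}{\left(154 + 1768^{2} - 249288\right) + 19438} = \frac{1}{\left(154 + 3125824 - 249288\right) + 19438} = \frac{1}{2876690 + 19438} = \frac{1}{2896128}$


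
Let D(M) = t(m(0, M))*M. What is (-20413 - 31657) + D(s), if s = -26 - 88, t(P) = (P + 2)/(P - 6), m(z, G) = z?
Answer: -52032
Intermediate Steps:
t(P) = (2 + P)/(-6 + P)
s = -114
D(M) = -M/3 (D(M) = ((2 + 0)/(-6 + 0))*M = (2/(-6))*M = (-⅙*2)*M = -M/3)
(-20413 - 31657) + D(s) = (-20413 - 31657) - ⅓*(-114) = -52070 + 38 = -52032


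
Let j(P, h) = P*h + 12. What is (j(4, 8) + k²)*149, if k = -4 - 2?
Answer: 11920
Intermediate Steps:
k = -6
j(P, h) = 12 + P*h
(j(4, 8) + k²)*149 = ((12 + 4*8) + (-6)²)*149 = ((12 + 32) + 36)*149 = (44 + 36)*149 = 80*149 = 11920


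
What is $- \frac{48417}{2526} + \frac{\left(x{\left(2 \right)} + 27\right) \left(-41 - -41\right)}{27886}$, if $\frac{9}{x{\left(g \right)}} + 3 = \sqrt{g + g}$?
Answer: $- \frac{16139}{842} \approx -19.167$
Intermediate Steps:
$x{\left(g \right)} = \frac{9}{-3 + \sqrt{2} \sqrt{g}}$ ($x{\left(g \right)} = \frac{9}{-3 + \sqrt{g + g}} = \frac{9}{-3 + \sqrt{2 g}} = \frac{9}{-3 + \sqrt{2} \sqrt{g}}$)
$- \frac{48417}{2526} + \frac{\left(x{\left(2 \right)} + 27\right) \left(-41 - -41\right)}{27886} = - \frac{48417}{2526} + \frac{\left(\frac{9}{-3 + \sqrt{2} \sqrt{2}} + 27\right) \left(-41 - -41\right)}{27886} = \left(-48417\right) \frac{1}{2526} + \left(\frac{9}{-3 + 2} + 27\right) \left(-41 + 41\right) \frac{1}{27886} = - \frac{16139}{842} + \left(\frac{9}{-1} + 27\right) 0 \cdot \frac{1}{27886} = - \frac{16139}{842} + \left(9 \left(-1\right) + 27\right) 0 \cdot \frac{1}{27886} = - \frac{16139}{842} + \left(-9 + 27\right) 0 \cdot \frac{1}{27886} = - \frac{16139}{842} + 18 \cdot 0 \cdot \frac{1}{27886} = - \frac{16139}{842} + 0 \cdot \frac{1}{27886} = - \frac{16139}{842} + 0 = - \frac{16139}{842}$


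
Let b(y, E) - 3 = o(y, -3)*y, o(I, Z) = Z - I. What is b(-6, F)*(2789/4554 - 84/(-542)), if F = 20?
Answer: -4735435/411378 ≈ -11.511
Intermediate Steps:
b(y, E) = 3 + y*(-3 - y) (b(y, E) = 3 + (-3 - y)*y = 3 + y*(-3 - y))
b(-6, F)*(2789/4554 - 84/(-542)) = (3 - 1*(-6)*(3 - 6))*(2789/4554 - 84/(-542)) = (3 - 1*(-6)*(-3))*(2789*(1/4554) - 84*(-1/542)) = (3 - 18)*(2789/4554 + 42/271) = -15*947087/1234134 = -4735435/411378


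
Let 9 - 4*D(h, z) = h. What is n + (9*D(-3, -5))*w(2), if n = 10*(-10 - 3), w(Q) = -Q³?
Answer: -346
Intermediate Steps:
D(h, z) = 9/4 - h/4
n = -130 (n = 10*(-13) = -130)
n + (9*D(-3, -5))*w(2) = -130 + (9*(9/4 - ¼*(-3)))*(-1*2³) = -130 + (9*(9/4 + ¾))*(-1*8) = -130 + (9*3)*(-8) = -130 + 27*(-8) = -130 - 216 = -346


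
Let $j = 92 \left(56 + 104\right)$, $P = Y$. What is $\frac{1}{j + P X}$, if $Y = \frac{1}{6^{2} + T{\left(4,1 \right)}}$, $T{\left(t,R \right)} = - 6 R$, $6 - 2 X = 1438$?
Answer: $\frac{15}{220442} \approx 6.8045 \cdot 10^{-5}$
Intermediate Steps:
$X = -716$ ($X = 3 - 719 = -716$)
$Y = \frac{1}{30}$ ($Y = \frac{1}{6^{2} - 6} = \frac{1}{36 - 6} = \frac{1}{30} \approx 0.033333$)
$P = \frac{1}{30} \approx 0.033333$
$j = 14720$ ($j = 92 \cdot 160 = 14720$)
$\frac{1}{j + P X} = \frac{1}{14720 + \frac{1}{30} \left(-716\right)} = \frac{1}{14720 - \frac{358}{15}} = \frac{1}{\frac{220442}{15}} = \frac{15}{220442}$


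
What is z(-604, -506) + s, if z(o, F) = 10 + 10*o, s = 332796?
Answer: 326766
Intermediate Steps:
z(-604, -506) + s = (10 + 10*(-604)) + 332796 = (10 - 6040) + 332796 = -6030 + 332796 = 326766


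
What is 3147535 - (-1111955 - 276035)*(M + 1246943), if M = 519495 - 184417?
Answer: 2195832475325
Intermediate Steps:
M = 335078
3147535 - (-1111955 - 276035)*(M + 1246943) = 3147535 - (-1111955 - 276035)*(335078 + 1246943) = 3147535 - (-1387990)*1582021 = 3147535 - 1*(-2195829327790) = 3147535 + 2195829327790 = 2195832475325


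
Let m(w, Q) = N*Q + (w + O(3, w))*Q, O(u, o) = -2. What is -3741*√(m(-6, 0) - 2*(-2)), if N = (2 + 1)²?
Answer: -7482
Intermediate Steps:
N = 9 (N = 3² = 9)
m(w, Q) = 9*Q + Q*(-2 + w) (m(w, Q) = 9*Q + (w - 2)*Q = 9*Q + (-2 + w)*Q = 9*Q + Q*(-2 + w))
-3741*√(m(-6, 0) - 2*(-2)) = -3741*√(0*(7 - 6) - 2*(-2)) = -3741*√(0*1 + 4) = -3741*√(0 + 4) = -3741*√4 = -3741*2 = -7482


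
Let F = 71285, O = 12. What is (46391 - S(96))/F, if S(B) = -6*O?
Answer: 46463/71285 ≈ 0.65179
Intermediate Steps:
S(B) = -72 (S(B) = -6*12 = -72)
(46391 - S(96))/F = (46391 - 1*(-72))/71285 = (46391 + 72)*(1/71285) = 46463*(1/71285) = 46463/71285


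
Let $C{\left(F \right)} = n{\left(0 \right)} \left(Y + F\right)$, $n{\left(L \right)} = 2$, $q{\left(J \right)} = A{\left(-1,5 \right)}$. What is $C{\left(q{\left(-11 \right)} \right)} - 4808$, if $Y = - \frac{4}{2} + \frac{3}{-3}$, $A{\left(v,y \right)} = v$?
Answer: $-4816$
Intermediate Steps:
$q{\left(J \right)} = -1$
$Y = -3$ ($Y = \left(-4\right) \frac{1}{2} + 3 \left(- \frac{1}{3}\right) = -2 - 1 = -3$)
$C{\left(F \right)} = -6 + 2 F$ ($C{\left(F \right)} = 2 \left(-3 + F\right) = -6 + 2 F$)
$C{\left(q{\left(-11 \right)} \right)} - 4808 = \left(-6 + 2 \left(-1\right)\right) - 4808 = \left(-6 - 2\right) - 4808 = -8 - 4808 = -4816$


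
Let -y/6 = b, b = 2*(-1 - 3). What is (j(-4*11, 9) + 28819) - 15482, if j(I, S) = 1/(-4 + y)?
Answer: 586829/44 ≈ 13337.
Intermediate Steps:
b = -8 (b = 2*(-4) = -8)
y = 48 (y = -6*(-8) = 48)
j(I, S) = 1/44 (j(I, S) = 1/(-4 + 48) = 1/44)
(j(-4*11, 9) + 28819) - 15482 = (1/44 + 28819) - 15482 = 1268037/44 - 15482 = 586829/44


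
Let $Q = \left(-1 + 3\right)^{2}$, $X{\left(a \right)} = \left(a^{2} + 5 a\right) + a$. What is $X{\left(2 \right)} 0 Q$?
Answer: $0$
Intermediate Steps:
$X{\left(a \right)} = a^{2} + 6 a$
$Q = 4$ ($Q = 2^{2} = 4$)
$X{\left(2 \right)} 0 Q = 2 \left(6 + 2\right) 0 \cdot 4 = 2 \cdot 8 \cdot 0 \cdot 4 = 16 \cdot 0 \cdot 4 = 0 \cdot 4 = 0$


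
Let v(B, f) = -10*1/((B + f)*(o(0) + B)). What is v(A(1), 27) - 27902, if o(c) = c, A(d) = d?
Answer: -390633/14 ≈ -27902.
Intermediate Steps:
v(B, f) = -10/(B*(B + f)) (v(B, f) = -10*1/((0 + B)*(B + f)) = -10*1/(B*(B + f)) = -10/(B*(B + f)))
v(A(1), 27) - 27902 = -10/(1*(1 + 27)) - 27902 = -10*1/28 - 27902 = -10*1*1/28 - 27902 = -5/14 - 27902 = -390633/14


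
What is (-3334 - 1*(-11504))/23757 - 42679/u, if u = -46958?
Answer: 1397571863/1115581206 ≈ 1.2528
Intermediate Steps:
(-3334 - 1*(-11504))/23757 - 42679/u = (-3334 - 1*(-11504))/23757 - 42679/(-46958) = (-3334 + 11504)*(1/23757) - 42679*(-1/46958) = 8170*(1/23757) + 42679/46958 = 8170/23757 + 42679/46958 = 1397571863/1115581206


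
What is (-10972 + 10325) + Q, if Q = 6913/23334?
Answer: -15090185/23334 ≈ -646.70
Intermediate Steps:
Q = 6913/23334 (Q = 6913*(1/23334) = 6913/23334 ≈ 0.29626)
(-10972 + 10325) + Q = (-10972 + 10325) + 6913/23334 = -647 + 6913/23334 = -15090185/23334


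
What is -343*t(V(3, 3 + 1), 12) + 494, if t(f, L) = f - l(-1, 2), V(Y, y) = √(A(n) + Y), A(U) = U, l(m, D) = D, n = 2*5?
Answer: 1180 - 343*√13 ≈ -56.704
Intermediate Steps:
n = 10
V(Y, y) = √(10 + Y)
t(f, L) = -2 + f (t(f, L) = f - 1*2 = f - 2 = -2 + f)
-343*t(V(3, 3 + 1), 12) + 494 = -343*(-2 + √(10 + 3)) + 494 = -343*(-2 + √13) + 494 = (686 - 343*√13) + 494 = 1180 - 343*√13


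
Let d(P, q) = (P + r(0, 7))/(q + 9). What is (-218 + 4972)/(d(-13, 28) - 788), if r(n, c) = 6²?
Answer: -175898/29133 ≈ -6.0378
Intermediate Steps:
r(n, c) = 36
d(P, q) = (36 + P)/(9 + q) (d(P, q) = (P + 36)/(q + 9) = (36 + P)/(9 + q))
(-218 + 4972)/(d(-13, 28) - 788) = (-218 + 4972)/((36 - 13)/(9 + 28) - 788) = 4754/(23/37 - 788) = 4754/(-29133/37) = 4754*(-37/29133) = -175898/29133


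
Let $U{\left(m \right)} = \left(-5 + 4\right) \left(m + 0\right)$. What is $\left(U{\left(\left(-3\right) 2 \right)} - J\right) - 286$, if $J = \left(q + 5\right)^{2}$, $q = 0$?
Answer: $-305$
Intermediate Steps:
$U{\left(m \right)} = - m$
$J = 25$ ($J = \left(0 + 5\right)^{2} = 5^{2} = 25$)
$\left(U{\left(\left(-3\right) 2 \right)} - J\right) - 286 = \left(- \left(-3\right) 2 - 25\right) - 286 = \left(\left(-1\right) \left(-6\right) - 25\right) - 286 = \left(6 - 25\right) - 286 = -19 - 286 = -305$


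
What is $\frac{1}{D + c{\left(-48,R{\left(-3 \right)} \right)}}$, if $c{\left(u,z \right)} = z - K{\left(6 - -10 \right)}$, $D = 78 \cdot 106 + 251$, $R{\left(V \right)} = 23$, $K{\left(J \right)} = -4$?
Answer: $\frac{1}{8546} \approx 0.00011701$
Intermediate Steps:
$D = 8519$ ($D = 8268 + 251 = 8519$)
$c{\left(u,z \right)} = 4 + z$ ($c{\left(u,z \right)} = z - -4 = z + 4 = 4 + z$)
$\frac{1}{D + c{\left(-48,R{\left(-3 \right)} \right)}} = \frac{1}{8519 + \left(4 + 23\right)} = \frac{1}{8519 + 27} = \frac{1}{8546}$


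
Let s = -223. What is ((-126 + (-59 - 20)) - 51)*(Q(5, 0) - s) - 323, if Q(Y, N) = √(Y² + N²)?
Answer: -58691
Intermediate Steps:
Q(Y, N) = √(N² + Y²)
((-126 + (-59 - 20)) - 51)*(Q(5, 0) - s) - 323 = ((-126 + (-59 - 20)) - 51)*(√(0² + 5²) - 1*(-223)) - 323 = ((-126 - 79) - 51)*(√(0 + 25) + 223) - 323 = (-205 - 51)*(√25 + 223) - 323 = -256*(5 + 223) - 323 = -256*228 - 323 = -58368 - 323 = -58691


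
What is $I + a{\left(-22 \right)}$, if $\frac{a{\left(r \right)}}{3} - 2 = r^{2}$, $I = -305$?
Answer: $1153$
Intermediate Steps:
$a{\left(r \right)} = 6 + 3 r^{2}$
$I + a{\left(-22 \right)} = -305 + \left(6 + 3 \left(-22\right)^{2}\right) = -305 + \left(6 + 3 \cdot 484\right) = -305 + \left(6 + 1452\right) = -305 + 1458 = 1153$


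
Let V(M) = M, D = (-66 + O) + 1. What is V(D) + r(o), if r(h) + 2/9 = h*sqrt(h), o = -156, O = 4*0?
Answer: -587/9 - 312*I*sqrt(39) ≈ -65.222 - 1948.4*I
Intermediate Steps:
O = 0
D = -65 (D = (-66 + 0) + 1 = -66 + 1 = -65)
r(h) = -2/9 + h**(3/2) (r(h) = -2/9 + h*sqrt(h) = -2/9 + h**(3/2))
V(D) + r(o) = -65 + (-2/9 + (-156)**(3/2)) = -65 + (-2/9 - 312*I*sqrt(39)) = -587/9 - 312*I*sqrt(39)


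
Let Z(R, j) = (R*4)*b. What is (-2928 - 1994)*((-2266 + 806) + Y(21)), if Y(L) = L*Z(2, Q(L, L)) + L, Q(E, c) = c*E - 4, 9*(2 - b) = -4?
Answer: 15184370/3 ≈ 5.0615e+6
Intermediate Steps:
b = 22/9 (b = 2 - ⅑*(-4) = 2 + 4/9 = 22/9 ≈ 2.4444)
Q(E, c) = -4 + E*c (Q(E, c) = E*c - 4 = -4 + E*c)
Z(R, j) = 88*R/9 (Z(R, j) = (R*4)*(22/9) = (4*R)*(22/9) = 88*R/9)
Y(L) = 185*L/9 (Y(L) = L*((88/9)*2) + L = L*(176/9) + L = 176*L/9 + L = 185*L/9)
(-2928 - 1994)*((-2266 + 806) + Y(21)) = (-2928 - 1994)*((-2266 + 806) + (185/9)*21) = -4922*(-1460 + 1295/3) = -4922*(-3085/3) = 15184370/3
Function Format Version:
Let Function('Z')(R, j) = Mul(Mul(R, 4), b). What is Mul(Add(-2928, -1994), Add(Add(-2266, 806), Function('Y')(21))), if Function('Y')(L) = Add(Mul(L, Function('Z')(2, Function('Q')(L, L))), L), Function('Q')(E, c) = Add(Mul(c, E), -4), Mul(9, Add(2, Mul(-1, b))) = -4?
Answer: Rational(15184370, 3) ≈ 5.0615e+6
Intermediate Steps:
b = Rational(22, 9) (b = Add(2, Mul(Rational(-1, 9), -4)) = Add(2, Rational(4, 9)) = Rational(22, 9) ≈ 2.4444)
Function('Q')(E, c) = Add(-4, Mul(E, c)) (Function('Q')(E, c) = Add(Mul(E, c), -4) = Add(-4, Mul(E, c)))
Function('Z')(R, j) = Mul(Rational(88, 9), R) (Function('Z')(R, j) = Mul(Mul(R, 4), Rational(22, 9)) = Mul(Mul(4, R), Rational(22, 9)) = Mul(Rational(88, 9), R))
Function('Y')(L) = Mul(Rational(185, 9), L) (Function('Y')(L) = Add(Mul(L, Mul(Rational(88, 9), 2)), L) = Add(Mul(L, Rational(176, 9)), L) = Add(Mul(Rational(176, 9), L), L) = Mul(Rational(185, 9), L))
Mul(Add(-2928, -1994), Add(Add(-2266, 806), Function('Y')(21))) = Mul(Add(-2928, -1994), Add(Add(-2266, 806), Mul(Rational(185, 9), 21))) = Mul(-4922, Add(-1460, Rational(1295, 3))) = Mul(-4922, Rational(-3085, 3)) = Rational(15184370, 3)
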